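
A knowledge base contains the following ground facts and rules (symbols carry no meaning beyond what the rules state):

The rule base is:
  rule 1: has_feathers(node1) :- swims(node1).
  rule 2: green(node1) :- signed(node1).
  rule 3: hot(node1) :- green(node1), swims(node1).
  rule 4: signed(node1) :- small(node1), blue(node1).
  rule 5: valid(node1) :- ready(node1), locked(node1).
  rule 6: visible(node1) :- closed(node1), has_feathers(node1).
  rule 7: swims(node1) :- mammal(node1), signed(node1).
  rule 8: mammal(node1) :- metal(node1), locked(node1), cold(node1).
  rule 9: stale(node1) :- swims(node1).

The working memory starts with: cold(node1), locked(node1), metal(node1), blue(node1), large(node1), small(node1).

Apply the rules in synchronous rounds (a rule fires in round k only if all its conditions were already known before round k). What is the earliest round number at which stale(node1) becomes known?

3

Round 1 — rule 4, rule 8, derive signed(node1), mammal(node1).
Round 2 — rule 2, rule 7, derive green(node1), swims(node1).
Round 3 — rule 1, rule 3, rule 9, derive has_feathers(node1), hot(node1), stale(node1).
stale(node1) first appears in round 3.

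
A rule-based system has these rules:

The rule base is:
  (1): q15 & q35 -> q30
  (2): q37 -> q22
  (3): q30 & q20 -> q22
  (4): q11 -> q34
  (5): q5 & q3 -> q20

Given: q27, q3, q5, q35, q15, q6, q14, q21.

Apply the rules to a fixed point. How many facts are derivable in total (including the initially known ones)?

[1] (1) [q15 & q35 -> q30]; (5) [q5 & q3 -> q20]. ⇒ new: q30, q20.
[2] (3) [q30 & q20 -> q22]. ⇒ new: q22.
Closure: {q14, q15, q20, q21, q22, q27, q3, q30, q35, q5, q6} — 11 facts.

11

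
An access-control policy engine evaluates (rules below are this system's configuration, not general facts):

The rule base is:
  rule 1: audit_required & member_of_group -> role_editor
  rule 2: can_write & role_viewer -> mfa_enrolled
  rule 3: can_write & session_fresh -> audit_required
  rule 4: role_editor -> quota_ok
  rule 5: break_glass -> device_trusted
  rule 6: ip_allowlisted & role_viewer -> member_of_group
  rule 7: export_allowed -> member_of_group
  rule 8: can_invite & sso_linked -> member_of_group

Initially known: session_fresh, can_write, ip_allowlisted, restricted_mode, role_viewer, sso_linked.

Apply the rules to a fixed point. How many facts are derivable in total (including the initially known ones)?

11

Round 1: rule 2 [can_write & role_viewer -> mfa_enrolled]; rule 3 [can_write & session_fresh -> audit_required]; rule 6 [ip_allowlisted & role_viewer -> member_of_group]. Adds mfa_enrolled, audit_required, member_of_group.
Round 2: rule 1 [audit_required & member_of_group -> role_editor]. Adds role_editor.
Round 3: rule 4 [role_editor -> quota_ok]. Adds quota_ok.
Closure: {audit_required, can_write, ip_allowlisted, member_of_group, mfa_enrolled, quota_ok, restricted_mode, role_editor, role_viewer, session_fresh, sso_linked} — 11 facts.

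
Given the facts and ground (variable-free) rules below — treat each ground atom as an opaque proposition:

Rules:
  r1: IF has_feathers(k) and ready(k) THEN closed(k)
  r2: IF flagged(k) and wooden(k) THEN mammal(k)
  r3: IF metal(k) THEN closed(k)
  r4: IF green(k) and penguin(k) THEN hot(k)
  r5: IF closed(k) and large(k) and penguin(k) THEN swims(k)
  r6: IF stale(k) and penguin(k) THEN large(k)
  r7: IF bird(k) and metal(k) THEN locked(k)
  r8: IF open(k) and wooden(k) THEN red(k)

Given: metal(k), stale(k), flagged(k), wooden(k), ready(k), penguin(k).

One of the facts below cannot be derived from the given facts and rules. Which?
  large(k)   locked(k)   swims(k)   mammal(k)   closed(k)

locked(k)

Round 1: r2 [IF flagged(k) and wooden(k) THEN mammal(k)]; r3 [IF metal(k) THEN closed(k)]; r6 [IF stale(k) and penguin(k) THEN large(k)]. Adds mammal(k), closed(k), large(k).
Round 2: r5 [IF closed(k) and large(k) and penguin(k) THEN swims(k)]. Adds swims(k).
Derived: large(k) (round 1), closed(k) (round 1), mammal(k) (round 1), swims(k) (round 2). locked(k) never appears in any round.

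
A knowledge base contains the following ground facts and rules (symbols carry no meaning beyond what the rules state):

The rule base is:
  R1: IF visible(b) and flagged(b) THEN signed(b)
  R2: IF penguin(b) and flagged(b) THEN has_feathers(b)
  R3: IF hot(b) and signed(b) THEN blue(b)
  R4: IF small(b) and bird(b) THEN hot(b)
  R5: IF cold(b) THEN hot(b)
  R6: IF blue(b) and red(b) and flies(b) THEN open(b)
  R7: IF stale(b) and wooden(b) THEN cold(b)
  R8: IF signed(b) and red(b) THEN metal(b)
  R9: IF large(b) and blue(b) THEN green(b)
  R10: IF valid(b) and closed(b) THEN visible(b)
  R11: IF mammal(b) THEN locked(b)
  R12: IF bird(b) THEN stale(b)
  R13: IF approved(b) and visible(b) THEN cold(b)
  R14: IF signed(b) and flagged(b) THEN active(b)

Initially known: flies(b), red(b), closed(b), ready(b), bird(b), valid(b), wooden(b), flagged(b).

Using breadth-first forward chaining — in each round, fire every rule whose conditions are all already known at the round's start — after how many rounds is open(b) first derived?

[1] R10 [IF valid(b) and closed(b) THEN visible(b)]; R12 [IF bird(b) THEN stale(b)]. ⇒ new: visible(b), stale(b).
[2] R1 [IF visible(b) and flagged(b) THEN signed(b)]; R7 [IF stale(b) and wooden(b) THEN cold(b)]. ⇒ new: signed(b), cold(b).
[3] R5 [IF cold(b) THEN hot(b)]; R8 [IF signed(b) and red(b) THEN metal(b)]; R14 [IF signed(b) and flagged(b) THEN active(b)]. ⇒ new: hot(b), metal(b), active(b).
[4] R3 [IF hot(b) and signed(b) THEN blue(b)]. ⇒ new: blue(b).
[5] R6 [IF blue(b) and red(b) and flies(b) THEN open(b)]. ⇒ new: open(b).
open(b) first appears in round 5.

5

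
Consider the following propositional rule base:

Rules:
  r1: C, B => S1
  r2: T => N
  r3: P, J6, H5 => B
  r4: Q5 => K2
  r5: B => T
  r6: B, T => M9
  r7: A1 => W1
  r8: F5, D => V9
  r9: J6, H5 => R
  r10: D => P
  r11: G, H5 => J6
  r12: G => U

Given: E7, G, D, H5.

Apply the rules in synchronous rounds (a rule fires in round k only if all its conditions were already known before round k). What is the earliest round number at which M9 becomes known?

4

Round 1 — r10, r11, r12, derive P, J6, U.
Round 2 — r3, r9, derive B, R.
Round 3 — r5, derive T.
Round 4 — r2, r6, derive N, M9.
M9 first appears in round 4.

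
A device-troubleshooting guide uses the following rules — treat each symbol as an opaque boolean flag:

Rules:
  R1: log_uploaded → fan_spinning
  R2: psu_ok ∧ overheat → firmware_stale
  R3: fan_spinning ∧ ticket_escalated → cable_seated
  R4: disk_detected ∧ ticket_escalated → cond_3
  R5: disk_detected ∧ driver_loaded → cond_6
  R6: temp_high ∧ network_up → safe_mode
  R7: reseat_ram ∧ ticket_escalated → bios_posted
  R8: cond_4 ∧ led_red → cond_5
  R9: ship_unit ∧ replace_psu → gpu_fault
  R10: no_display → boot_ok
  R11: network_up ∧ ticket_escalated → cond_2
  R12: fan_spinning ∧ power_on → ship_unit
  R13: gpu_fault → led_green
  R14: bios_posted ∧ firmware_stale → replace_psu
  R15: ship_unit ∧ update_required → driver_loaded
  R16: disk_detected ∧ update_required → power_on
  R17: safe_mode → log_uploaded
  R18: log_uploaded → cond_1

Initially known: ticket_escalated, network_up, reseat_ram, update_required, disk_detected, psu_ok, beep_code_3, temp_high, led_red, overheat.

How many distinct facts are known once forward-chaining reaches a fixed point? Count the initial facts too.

[1] R2 [psu_ok ∧ overheat → firmware_stale]; R4 [disk_detected ∧ ticket_escalated → cond_3]; R6 [temp_high ∧ network_up → safe_mode]; R7 [reseat_ram ∧ ticket_escalated → bios_posted]; R11 [network_up ∧ ticket_escalated → cond_2]; R16 [disk_detected ∧ update_required → power_on]. ⇒ new: firmware_stale, cond_3, safe_mode, bios_posted, cond_2, power_on.
[2] R14 [bios_posted ∧ firmware_stale → replace_psu]; R17 [safe_mode → log_uploaded]. ⇒ new: replace_psu, log_uploaded.
[3] R1 [log_uploaded → fan_spinning]; R18 [log_uploaded → cond_1]. ⇒ new: fan_spinning, cond_1.
[4] R3 [fan_spinning ∧ ticket_escalated → cable_seated]; R12 [fan_spinning ∧ power_on → ship_unit]. ⇒ new: cable_seated, ship_unit.
[5] R9 [ship_unit ∧ replace_psu → gpu_fault]; R15 [ship_unit ∧ update_required → driver_loaded]. ⇒ new: gpu_fault, driver_loaded.
[6] R5 [disk_detected ∧ driver_loaded → cond_6]; R13 [gpu_fault → led_green]. ⇒ new: cond_6, led_green.
Closure: {beep_code_3, bios_posted, cable_seated, cond_1, cond_2, cond_3, cond_6, disk_detected, driver_loaded, fan_spinning, firmware_stale, gpu_fault, led_green, led_red, log_uploaded, network_up, overheat, power_on, psu_ok, replace_psu, reseat_ram, safe_mode, ship_unit, temp_high, ticket_escalated, update_required} — 26 facts.

26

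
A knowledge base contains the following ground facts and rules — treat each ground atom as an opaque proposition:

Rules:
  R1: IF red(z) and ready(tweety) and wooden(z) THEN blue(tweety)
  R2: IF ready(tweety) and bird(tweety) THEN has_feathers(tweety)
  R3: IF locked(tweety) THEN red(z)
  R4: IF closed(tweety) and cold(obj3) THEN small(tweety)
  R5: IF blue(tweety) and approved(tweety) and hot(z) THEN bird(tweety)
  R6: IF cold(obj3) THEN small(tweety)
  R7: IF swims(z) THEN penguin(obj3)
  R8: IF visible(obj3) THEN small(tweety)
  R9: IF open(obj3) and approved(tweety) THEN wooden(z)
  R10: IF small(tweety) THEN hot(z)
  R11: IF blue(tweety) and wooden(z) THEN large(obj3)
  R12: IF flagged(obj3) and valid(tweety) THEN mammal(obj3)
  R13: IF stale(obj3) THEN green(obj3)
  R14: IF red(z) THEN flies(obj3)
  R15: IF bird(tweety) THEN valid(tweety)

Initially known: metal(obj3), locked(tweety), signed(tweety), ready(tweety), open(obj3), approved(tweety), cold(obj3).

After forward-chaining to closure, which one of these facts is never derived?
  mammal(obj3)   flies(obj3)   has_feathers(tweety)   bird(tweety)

[1] R3 [IF locked(tweety) THEN red(z)]; R6 [IF cold(obj3) THEN small(tweety)]; R9 [IF open(obj3) and approved(tweety) THEN wooden(z)]. ⇒ new: red(z), small(tweety), wooden(z).
[2] R1 [IF red(z) and ready(tweety) and wooden(z) THEN blue(tweety)]; R10 [IF small(tweety) THEN hot(z)]; R14 [IF red(z) THEN flies(obj3)]. ⇒ new: blue(tweety), hot(z), flies(obj3).
[3] R5 [IF blue(tweety) and approved(tweety) and hot(z) THEN bird(tweety)]; R11 [IF blue(tweety) and wooden(z) THEN large(obj3)]. ⇒ new: bird(tweety), large(obj3).
[4] R2 [IF ready(tweety) and bird(tweety) THEN has_feathers(tweety)]; R15 [IF bird(tweety) THEN valid(tweety)]. ⇒ new: has_feathers(tweety), valid(tweety).
Derived: flies(obj3) (round 2), has_feathers(tweety) (round 4), bird(tweety) (round 3). mammal(obj3) never appears in any round.

mammal(obj3)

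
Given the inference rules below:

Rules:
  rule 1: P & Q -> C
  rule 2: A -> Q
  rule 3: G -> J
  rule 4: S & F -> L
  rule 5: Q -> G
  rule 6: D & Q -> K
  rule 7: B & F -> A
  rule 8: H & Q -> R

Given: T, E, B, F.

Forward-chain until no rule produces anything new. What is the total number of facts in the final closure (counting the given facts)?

8

[1] rule 7 [B & F -> A]. ⇒ new: A.
[2] rule 2 [A -> Q]. ⇒ new: Q.
[3] rule 5 [Q -> G]. ⇒ new: G.
[4] rule 3 [G -> J]. ⇒ new: J.
Closure: {A, B, E, F, G, J, Q, T} — 8 facts.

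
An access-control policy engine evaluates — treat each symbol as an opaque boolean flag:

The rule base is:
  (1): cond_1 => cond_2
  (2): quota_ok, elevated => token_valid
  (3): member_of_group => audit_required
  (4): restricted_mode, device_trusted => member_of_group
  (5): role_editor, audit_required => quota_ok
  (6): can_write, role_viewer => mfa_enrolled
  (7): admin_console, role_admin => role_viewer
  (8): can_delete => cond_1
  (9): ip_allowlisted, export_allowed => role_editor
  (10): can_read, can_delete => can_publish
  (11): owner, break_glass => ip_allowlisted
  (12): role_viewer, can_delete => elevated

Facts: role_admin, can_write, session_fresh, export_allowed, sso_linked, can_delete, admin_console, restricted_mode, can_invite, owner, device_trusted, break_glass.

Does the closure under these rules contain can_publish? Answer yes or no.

Round 1 fires (4), (7), (8), (11), giving member_of_group, role_viewer, cond_1, ip_allowlisted.
Round 2 fires (1), (3), (6), (9), (12), giving cond_2, audit_required, mfa_enrolled, role_editor, elevated.
Round 3 fires (5), giving quota_ok.
Round 4 fires (2), giving token_valid.
Fixed point reached. can_publish is concluded only by (10); (10) needs can_read (never derived).

no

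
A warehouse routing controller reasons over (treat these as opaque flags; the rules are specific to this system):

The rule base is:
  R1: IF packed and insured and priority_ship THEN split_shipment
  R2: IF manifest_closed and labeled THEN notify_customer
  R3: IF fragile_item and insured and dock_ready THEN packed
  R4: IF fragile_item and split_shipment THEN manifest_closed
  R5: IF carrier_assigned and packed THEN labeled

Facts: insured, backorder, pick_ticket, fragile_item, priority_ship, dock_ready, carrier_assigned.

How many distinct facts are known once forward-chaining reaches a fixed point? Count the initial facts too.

12

Round 1: R3 [IF fragile_item and insured and dock_ready THEN packed]. New: packed.
Round 2: R1 [IF packed and insured and priority_ship THEN split_shipment]; R5 [IF carrier_assigned and packed THEN labeled]. New: split_shipment, labeled.
Round 3: R4 [IF fragile_item and split_shipment THEN manifest_closed]. New: manifest_closed.
Round 4: R2 [IF manifest_closed and labeled THEN notify_customer]. New: notify_customer.
Closure: {backorder, carrier_assigned, dock_ready, fragile_item, insured, labeled, manifest_closed, notify_customer, packed, pick_ticket, priority_ship, split_shipment} — 12 facts.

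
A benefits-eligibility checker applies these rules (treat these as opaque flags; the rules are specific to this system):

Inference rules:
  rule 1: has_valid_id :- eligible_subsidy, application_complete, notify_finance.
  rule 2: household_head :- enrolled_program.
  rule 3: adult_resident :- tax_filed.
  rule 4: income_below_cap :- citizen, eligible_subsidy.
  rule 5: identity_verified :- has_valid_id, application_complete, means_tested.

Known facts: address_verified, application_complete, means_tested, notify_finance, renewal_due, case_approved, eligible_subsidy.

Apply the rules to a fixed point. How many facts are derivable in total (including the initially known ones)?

9

[1] rule 1 [has_valid_id :- eligible_subsidy, application_complete, notify_finance.]. ⇒ new: has_valid_id.
[2] rule 5 [identity_verified :- has_valid_id, application_complete, means_tested.]. ⇒ new: identity_verified.
Closure: {address_verified, application_complete, case_approved, eligible_subsidy, has_valid_id, identity_verified, means_tested, notify_finance, renewal_due} — 9 facts.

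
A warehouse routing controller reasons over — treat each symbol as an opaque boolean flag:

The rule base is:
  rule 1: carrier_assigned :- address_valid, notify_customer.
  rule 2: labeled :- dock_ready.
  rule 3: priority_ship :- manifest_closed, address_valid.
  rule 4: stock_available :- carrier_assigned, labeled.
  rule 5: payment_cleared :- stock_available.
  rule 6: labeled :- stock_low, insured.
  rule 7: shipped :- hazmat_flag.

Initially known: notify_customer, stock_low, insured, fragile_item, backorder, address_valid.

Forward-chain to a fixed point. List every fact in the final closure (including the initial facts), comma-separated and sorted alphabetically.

Round 1 fires rule 1, rule 6, giving carrier_assigned, labeled.
Round 2 fires rule 4, giving stock_available.
Round 3 fires rule 5, giving payment_cleared.

address_valid, backorder, carrier_assigned, fragile_item, insured, labeled, notify_customer, payment_cleared, stock_available, stock_low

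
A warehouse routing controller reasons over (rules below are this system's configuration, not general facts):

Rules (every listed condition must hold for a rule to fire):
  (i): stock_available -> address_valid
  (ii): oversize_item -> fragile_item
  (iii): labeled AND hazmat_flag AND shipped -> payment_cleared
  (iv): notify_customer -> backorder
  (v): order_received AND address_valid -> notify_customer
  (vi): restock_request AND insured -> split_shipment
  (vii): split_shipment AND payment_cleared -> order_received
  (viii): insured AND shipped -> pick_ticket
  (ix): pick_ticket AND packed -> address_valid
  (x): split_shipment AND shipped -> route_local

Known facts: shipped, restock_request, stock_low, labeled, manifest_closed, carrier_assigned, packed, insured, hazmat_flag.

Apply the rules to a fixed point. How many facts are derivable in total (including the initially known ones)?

17

Round 1: (iii) [labeled AND hazmat_flag AND shipped -> payment_cleared]; (vi) [restock_request AND insured -> split_shipment]; (viii) [insured AND shipped -> pick_ticket]. New: payment_cleared, split_shipment, pick_ticket.
Round 2: (vii) [split_shipment AND payment_cleared -> order_received]; (ix) [pick_ticket AND packed -> address_valid]; (x) [split_shipment AND shipped -> route_local]. New: order_received, address_valid, route_local.
Round 3: (v) [order_received AND address_valid -> notify_customer]. New: notify_customer.
Round 4: (iv) [notify_customer -> backorder]. New: backorder.
Closure: {address_valid, backorder, carrier_assigned, hazmat_flag, insured, labeled, manifest_closed, notify_customer, order_received, packed, payment_cleared, pick_ticket, restock_request, route_local, shipped, split_shipment, stock_low} — 17 facts.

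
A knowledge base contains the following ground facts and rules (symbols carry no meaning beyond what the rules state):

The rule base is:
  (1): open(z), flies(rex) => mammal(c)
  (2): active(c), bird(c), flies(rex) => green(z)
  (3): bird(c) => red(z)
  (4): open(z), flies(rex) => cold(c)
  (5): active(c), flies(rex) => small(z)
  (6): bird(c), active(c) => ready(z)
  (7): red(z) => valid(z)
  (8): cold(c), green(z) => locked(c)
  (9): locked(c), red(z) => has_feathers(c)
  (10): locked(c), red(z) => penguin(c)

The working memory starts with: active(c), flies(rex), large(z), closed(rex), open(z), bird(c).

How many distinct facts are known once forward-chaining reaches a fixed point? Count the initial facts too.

16

Round 1: (1) [open(z), flies(rex) => mammal(c)]; (2) [active(c), bird(c), flies(rex) => green(z)]; (3) [bird(c) => red(z)]; (4) [open(z), flies(rex) => cold(c)]; (5) [active(c), flies(rex) => small(z)]; (6) [bird(c), active(c) => ready(z)]. New: mammal(c), green(z), red(z), cold(c), small(z), ready(z).
Round 2: (7) [red(z) => valid(z)]; (8) [cold(c), green(z) => locked(c)]. New: valid(z), locked(c).
Round 3: (9) [locked(c), red(z) => has_feathers(c)]; (10) [locked(c), red(z) => penguin(c)]. New: has_feathers(c), penguin(c).
Closure: {active(c), bird(c), closed(rex), cold(c), flies(rex), green(z), has_feathers(c), large(z), locked(c), mammal(c), open(z), penguin(c), ready(z), red(z), small(z), valid(z)} — 16 facts.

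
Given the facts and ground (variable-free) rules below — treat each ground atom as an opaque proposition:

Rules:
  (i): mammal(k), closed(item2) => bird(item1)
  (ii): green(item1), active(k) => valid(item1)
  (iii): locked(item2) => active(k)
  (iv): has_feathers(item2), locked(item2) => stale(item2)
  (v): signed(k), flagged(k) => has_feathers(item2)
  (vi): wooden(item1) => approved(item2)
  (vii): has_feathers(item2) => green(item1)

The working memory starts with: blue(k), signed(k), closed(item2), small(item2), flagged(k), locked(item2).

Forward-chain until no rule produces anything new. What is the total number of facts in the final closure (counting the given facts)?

11

Round 1 fires (iii), (v), giving active(k), has_feathers(item2).
Round 2 fires (iv), (vii), giving stale(item2), green(item1).
Round 3 fires (ii), giving valid(item1).
Closure: {active(k), blue(k), closed(item2), flagged(k), green(item1), has_feathers(item2), locked(item2), signed(k), small(item2), stale(item2), valid(item1)} — 11 facts.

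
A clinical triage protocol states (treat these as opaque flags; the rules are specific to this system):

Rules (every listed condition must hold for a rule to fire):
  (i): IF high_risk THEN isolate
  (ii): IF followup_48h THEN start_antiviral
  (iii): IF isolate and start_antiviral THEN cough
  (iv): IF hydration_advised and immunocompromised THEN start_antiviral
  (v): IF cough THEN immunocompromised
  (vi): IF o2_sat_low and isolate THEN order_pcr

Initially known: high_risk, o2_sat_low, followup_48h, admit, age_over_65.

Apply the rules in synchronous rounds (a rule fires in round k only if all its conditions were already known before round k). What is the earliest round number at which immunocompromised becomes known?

3

Round 1: (i) [IF high_risk THEN isolate]; (ii) [IF followup_48h THEN start_antiviral]. Adds isolate, start_antiviral.
Round 2: (iii) [IF isolate and start_antiviral THEN cough]; (vi) [IF o2_sat_low and isolate THEN order_pcr]. Adds cough, order_pcr.
Round 3: (v) [IF cough THEN immunocompromised]. Adds immunocompromised.
immunocompromised first appears in round 3.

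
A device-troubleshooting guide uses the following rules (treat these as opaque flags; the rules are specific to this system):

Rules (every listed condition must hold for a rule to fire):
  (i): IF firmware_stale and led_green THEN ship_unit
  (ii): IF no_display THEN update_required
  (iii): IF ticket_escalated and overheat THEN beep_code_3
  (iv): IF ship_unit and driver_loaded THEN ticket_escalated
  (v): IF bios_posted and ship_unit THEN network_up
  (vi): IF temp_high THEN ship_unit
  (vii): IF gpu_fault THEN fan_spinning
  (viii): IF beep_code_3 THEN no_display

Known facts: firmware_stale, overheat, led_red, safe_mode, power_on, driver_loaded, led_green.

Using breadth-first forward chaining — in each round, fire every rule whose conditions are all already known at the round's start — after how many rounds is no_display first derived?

4

Round 1: (i) [IF firmware_stale and led_green THEN ship_unit]. Adds ship_unit.
Round 2: (iv) [IF ship_unit and driver_loaded THEN ticket_escalated]. Adds ticket_escalated.
Round 3: (iii) [IF ticket_escalated and overheat THEN beep_code_3]. Adds beep_code_3.
Round 4: (viii) [IF beep_code_3 THEN no_display]. Adds no_display.
no_display first appears in round 4.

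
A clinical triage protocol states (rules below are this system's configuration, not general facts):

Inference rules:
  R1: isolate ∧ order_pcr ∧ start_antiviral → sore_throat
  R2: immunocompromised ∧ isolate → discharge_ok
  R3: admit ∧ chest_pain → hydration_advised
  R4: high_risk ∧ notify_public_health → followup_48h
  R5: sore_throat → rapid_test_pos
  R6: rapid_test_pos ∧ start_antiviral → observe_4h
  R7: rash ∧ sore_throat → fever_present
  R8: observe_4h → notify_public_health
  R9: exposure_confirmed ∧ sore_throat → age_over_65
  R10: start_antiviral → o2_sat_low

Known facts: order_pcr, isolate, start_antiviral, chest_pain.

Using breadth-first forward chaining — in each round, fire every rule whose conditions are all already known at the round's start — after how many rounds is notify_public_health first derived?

Round 1 fires R1, R10, giving sore_throat, o2_sat_low.
Round 2 fires R5, giving rapid_test_pos.
Round 3 fires R6, giving observe_4h.
Round 4 fires R8, giving notify_public_health.
notify_public_health first appears in round 4.

4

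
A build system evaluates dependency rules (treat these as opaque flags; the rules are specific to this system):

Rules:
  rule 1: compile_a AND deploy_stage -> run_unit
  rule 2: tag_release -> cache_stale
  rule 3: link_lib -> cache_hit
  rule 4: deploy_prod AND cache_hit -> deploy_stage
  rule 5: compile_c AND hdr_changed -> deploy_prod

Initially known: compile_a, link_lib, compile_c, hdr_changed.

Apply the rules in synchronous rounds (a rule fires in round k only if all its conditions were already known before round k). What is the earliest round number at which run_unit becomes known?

Round 1: rule 3 [link_lib -> cache_hit]; rule 5 [compile_c AND hdr_changed -> deploy_prod]. New: cache_hit, deploy_prod.
Round 2: rule 4 [deploy_prod AND cache_hit -> deploy_stage]. New: deploy_stage.
Round 3: rule 1 [compile_a AND deploy_stage -> run_unit]. New: run_unit.
run_unit first appears in round 3.

3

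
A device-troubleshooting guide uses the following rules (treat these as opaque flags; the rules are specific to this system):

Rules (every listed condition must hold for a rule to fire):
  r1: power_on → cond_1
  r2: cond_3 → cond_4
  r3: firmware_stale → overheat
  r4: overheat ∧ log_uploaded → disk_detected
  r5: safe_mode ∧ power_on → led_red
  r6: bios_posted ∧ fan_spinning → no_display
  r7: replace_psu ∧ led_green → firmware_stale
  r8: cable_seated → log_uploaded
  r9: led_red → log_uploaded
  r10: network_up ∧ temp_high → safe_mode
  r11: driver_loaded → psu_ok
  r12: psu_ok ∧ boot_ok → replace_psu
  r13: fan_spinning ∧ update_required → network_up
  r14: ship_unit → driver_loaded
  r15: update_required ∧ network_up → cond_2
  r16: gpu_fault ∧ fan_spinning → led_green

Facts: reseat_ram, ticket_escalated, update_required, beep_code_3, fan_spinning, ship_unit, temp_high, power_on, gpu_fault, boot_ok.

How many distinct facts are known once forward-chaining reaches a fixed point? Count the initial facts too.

Round 1 fires r1, r13, r14, r16, giving cond_1, network_up, driver_loaded, led_green.
Round 2 fires r10, r11, r15, giving safe_mode, psu_ok, cond_2.
Round 3 fires r5, r12, giving led_red, replace_psu.
Round 4 fires r7, r9, giving firmware_stale, log_uploaded.
Round 5 fires r3, giving overheat.
Round 6 fires r4, giving disk_detected.
Closure: {beep_code_3, boot_ok, cond_1, cond_2, disk_detected, driver_loaded, fan_spinning, firmware_stale, gpu_fault, led_green, led_red, log_uploaded, network_up, overheat, power_on, psu_ok, replace_psu, reseat_ram, safe_mode, ship_unit, temp_high, ticket_escalated, update_required} — 23 facts.

23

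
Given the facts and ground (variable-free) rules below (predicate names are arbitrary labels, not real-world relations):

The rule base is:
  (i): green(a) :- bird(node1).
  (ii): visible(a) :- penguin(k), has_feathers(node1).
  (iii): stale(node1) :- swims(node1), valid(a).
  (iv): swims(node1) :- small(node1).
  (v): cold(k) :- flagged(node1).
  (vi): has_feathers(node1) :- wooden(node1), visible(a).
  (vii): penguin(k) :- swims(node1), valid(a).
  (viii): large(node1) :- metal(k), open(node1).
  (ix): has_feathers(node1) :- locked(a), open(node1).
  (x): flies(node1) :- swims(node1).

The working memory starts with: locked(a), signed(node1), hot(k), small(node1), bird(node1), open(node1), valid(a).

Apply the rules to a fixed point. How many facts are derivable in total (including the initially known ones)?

Round 1: (i) [green(a) :- bird(node1).]; (iv) [swims(node1) :- small(node1).]; (ix) [has_feathers(node1) :- locked(a), open(node1).]. New: green(a), swims(node1), has_feathers(node1).
Round 2: (iii) [stale(node1) :- swims(node1), valid(a).]; (vii) [penguin(k) :- swims(node1), valid(a).]; (x) [flies(node1) :- swims(node1).]. New: stale(node1), penguin(k), flies(node1).
Round 3: (ii) [visible(a) :- penguin(k), has_feathers(node1).]. New: visible(a).
Closure: {bird(node1), flies(node1), green(a), has_feathers(node1), hot(k), locked(a), open(node1), penguin(k), signed(node1), small(node1), stale(node1), swims(node1), valid(a), visible(a)} — 14 facts.

14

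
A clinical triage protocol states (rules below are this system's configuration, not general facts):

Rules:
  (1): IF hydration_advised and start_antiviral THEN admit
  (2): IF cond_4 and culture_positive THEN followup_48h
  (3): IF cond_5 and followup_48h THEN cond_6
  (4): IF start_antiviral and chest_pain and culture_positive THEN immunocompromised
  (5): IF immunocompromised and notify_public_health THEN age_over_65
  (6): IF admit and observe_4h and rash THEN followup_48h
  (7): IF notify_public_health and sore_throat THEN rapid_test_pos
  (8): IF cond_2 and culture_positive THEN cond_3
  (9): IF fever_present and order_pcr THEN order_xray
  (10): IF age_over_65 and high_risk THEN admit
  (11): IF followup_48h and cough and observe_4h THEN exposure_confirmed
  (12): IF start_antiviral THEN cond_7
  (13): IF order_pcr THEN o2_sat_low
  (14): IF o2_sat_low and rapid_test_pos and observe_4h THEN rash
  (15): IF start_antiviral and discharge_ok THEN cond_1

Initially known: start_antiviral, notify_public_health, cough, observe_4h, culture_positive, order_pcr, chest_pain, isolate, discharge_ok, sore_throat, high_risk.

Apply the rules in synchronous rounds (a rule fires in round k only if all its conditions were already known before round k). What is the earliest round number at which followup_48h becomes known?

Round 1 fires (4), (7), (12), (13), (15), giving immunocompromised, rapid_test_pos, cond_7, o2_sat_low, cond_1.
Round 2 fires (5), (14), giving age_over_65, rash.
Round 3 fires (10), giving admit.
Round 4 fires (6), giving followup_48h.
followup_48h first appears in round 4.

4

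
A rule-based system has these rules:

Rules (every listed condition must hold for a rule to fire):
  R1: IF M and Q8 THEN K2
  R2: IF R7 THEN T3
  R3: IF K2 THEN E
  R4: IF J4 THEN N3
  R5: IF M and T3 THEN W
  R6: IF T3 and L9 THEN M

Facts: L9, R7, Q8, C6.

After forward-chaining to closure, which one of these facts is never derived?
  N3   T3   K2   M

N3

Round 1 — R2, derive T3.
Round 2 — R6, derive M.
Round 3 — R1, R5, derive K2, W.
Round 4 — R3, derive E.
Derived: T3 (round 1), M (round 2), K2 (round 3). N3 never appears in any round.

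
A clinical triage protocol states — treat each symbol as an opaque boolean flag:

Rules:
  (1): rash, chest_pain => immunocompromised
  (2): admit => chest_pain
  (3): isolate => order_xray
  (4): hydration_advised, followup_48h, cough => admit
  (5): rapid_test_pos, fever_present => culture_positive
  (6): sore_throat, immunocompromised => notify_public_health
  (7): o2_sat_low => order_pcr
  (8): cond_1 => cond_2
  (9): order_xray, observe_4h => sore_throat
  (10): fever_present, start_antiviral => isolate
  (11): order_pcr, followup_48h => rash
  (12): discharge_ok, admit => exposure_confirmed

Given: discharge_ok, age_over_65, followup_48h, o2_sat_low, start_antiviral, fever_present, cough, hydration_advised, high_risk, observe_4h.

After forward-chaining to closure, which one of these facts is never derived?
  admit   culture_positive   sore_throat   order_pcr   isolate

Round 1: (4) [hydration_advised, followup_48h, cough => admit]; (7) [o2_sat_low => order_pcr]; (10) [fever_present, start_antiviral => isolate]. Adds admit, order_pcr, isolate.
Round 2: (2) [admit => chest_pain]; (3) [isolate => order_xray]; (11) [order_pcr, followup_48h => rash]; (12) [discharge_ok, admit => exposure_confirmed]. Adds chest_pain, order_xray, rash, exposure_confirmed.
Round 3: (1) [rash, chest_pain => immunocompromised]; (9) [order_xray, observe_4h => sore_throat]. Adds immunocompromised, sore_throat.
Round 4: (6) [sore_throat, immunocompromised => notify_public_health]. Adds notify_public_health.
Derived: admit (round 1), order_pcr (round 1), sore_throat (round 3), isolate (round 1). culture_positive never appears in any round.

culture_positive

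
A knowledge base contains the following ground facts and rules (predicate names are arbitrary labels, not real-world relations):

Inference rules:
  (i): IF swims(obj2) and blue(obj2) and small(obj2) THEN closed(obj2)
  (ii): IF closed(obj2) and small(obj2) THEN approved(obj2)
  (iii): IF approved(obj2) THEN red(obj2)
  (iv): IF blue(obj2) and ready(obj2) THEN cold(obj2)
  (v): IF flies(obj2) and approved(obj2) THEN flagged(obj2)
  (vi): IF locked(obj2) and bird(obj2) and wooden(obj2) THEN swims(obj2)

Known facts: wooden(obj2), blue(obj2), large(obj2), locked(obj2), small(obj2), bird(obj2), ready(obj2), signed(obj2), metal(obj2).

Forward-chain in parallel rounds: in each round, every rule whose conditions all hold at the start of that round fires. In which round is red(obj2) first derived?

4

Round 1: (iv) [IF blue(obj2) and ready(obj2) THEN cold(obj2)]; (vi) [IF locked(obj2) and bird(obj2) and wooden(obj2) THEN swims(obj2)]. Adds cold(obj2), swims(obj2).
Round 2: (i) [IF swims(obj2) and blue(obj2) and small(obj2) THEN closed(obj2)]. Adds closed(obj2).
Round 3: (ii) [IF closed(obj2) and small(obj2) THEN approved(obj2)]. Adds approved(obj2).
Round 4: (iii) [IF approved(obj2) THEN red(obj2)]. Adds red(obj2).
red(obj2) first appears in round 4.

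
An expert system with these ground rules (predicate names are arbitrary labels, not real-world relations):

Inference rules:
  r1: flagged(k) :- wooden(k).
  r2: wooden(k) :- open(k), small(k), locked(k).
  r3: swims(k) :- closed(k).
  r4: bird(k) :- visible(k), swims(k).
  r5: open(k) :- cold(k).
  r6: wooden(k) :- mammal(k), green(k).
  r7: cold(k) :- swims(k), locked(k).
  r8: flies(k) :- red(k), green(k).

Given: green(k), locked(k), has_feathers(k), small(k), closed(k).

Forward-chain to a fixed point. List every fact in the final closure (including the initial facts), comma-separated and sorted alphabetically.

Round 1: r3 [swims(k) :- closed(k).]. New: swims(k).
Round 2: r7 [cold(k) :- swims(k), locked(k).]. New: cold(k).
Round 3: r5 [open(k) :- cold(k).]. New: open(k).
Round 4: r2 [wooden(k) :- open(k), small(k), locked(k).]. New: wooden(k).
Round 5: r1 [flagged(k) :- wooden(k).]. New: flagged(k).

closed(k), cold(k), flagged(k), green(k), has_feathers(k), locked(k), open(k), small(k), swims(k), wooden(k)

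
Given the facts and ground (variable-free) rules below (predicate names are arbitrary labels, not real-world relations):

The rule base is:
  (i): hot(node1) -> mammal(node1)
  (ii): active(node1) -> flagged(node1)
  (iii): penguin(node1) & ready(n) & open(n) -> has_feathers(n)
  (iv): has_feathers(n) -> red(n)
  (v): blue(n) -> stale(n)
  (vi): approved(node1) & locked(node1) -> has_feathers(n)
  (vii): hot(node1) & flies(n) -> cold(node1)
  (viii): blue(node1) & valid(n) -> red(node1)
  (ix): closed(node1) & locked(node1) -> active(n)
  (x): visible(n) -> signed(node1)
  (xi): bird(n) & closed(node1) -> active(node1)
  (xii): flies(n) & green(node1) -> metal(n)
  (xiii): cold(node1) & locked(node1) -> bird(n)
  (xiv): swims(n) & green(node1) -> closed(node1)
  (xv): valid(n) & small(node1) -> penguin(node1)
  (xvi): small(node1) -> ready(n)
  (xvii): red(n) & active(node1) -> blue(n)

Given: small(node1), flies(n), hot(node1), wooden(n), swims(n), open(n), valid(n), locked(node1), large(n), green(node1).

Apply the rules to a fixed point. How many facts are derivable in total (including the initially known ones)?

Round 1: (i) [hot(node1) -> mammal(node1)]; (vii) [hot(node1) & flies(n) -> cold(node1)]; (xii) [flies(n) & green(node1) -> metal(n)]; (xiv) [swims(n) & green(node1) -> closed(node1)]; (xv) [valid(n) & small(node1) -> penguin(node1)]; (xvi) [small(node1) -> ready(n)]. Adds mammal(node1), cold(node1), metal(n), closed(node1), penguin(node1), ready(n).
Round 2: (iii) [penguin(node1) & ready(n) & open(n) -> has_feathers(n)]; (ix) [closed(node1) & locked(node1) -> active(n)]; (xiii) [cold(node1) & locked(node1) -> bird(n)]. Adds has_feathers(n), active(n), bird(n).
Round 3: (iv) [has_feathers(n) -> red(n)]; (xi) [bird(n) & closed(node1) -> active(node1)]. Adds red(n), active(node1).
Round 4: (ii) [active(node1) -> flagged(node1)]; (xvii) [red(n) & active(node1) -> blue(n)]. Adds flagged(node1), blue(n).
Round 5: (v) [blue(n) -> stale(n)]. Adds stale(n).
Closure: {active(n), active(node1), bird(n), blue(n), closed(node1), cold(node1), flagged(node1), flies(n), green(node1), has_feathers(n), hot(node1), large(n), locked(node1), mammal(node1), metal(n), open(n), penguin(node1), ready(n), red(n), small(node1), stale(n), swims(n), valid(n), wooden(n)} — 24 facts.

24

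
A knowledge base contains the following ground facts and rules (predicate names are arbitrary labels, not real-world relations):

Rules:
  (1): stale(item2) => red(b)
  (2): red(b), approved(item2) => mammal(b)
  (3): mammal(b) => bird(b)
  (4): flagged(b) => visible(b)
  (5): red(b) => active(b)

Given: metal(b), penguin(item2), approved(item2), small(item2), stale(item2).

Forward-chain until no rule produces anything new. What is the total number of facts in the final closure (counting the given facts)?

9

Round 1 fires (1), giving red(b).
Round 2 fires (2), (5), giving mammal(b), active(b).
Round 3 fires (3), giving bird(b).
Closure: {active(b), approved(item2), bird(b), mammal(b), metal(b), penguin(item2), red(b), small(item2), stale(item2)} — 9 facts.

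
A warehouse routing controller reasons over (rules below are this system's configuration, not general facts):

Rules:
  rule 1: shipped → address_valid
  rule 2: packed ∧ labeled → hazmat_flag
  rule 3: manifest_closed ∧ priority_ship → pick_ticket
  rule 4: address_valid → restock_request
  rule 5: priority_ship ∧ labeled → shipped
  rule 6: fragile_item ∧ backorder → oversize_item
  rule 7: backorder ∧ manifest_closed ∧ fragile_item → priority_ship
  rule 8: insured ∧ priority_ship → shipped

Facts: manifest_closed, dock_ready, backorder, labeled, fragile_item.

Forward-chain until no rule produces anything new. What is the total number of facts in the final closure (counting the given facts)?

11

Round 1 — rule 6, rule 7, derive oversize_item, priority_ship.
Round 2 — rule 3, rule 5, derive pick_ticket, shipped.
Round 3 — rule 1, derive address_valid.
Round 4 — rule 4, derive restock_request.
Closure: {address_valid, backorder, dock_ready, fragile_item, labeled, manifest_closed, oversize_item, pick_ticket, priority_ship, restock_request, shipped} — 11 facts.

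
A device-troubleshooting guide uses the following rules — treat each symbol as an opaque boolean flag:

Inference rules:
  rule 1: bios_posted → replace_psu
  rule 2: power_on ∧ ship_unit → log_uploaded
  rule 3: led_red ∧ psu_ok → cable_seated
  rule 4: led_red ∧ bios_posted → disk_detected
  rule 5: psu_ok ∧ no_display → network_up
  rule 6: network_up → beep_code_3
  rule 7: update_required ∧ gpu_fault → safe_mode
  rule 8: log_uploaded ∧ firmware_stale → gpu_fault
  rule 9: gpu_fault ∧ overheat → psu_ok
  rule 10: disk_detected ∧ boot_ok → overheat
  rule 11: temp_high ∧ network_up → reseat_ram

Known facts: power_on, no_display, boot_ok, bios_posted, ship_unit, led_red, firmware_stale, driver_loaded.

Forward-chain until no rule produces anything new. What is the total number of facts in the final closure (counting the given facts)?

17

Round 1: rule 1 [bios_posted → replace_psu]; rule 2 [power_on ∧ ship_unit → log_uploaded]; rule 4 [led_red ∧ bios_posted → disk_detected]. Adds replace_psu, log_uploaded, disk_detected.
Round 2: rule 8 [log_uploaded ∧ firmware_stale → gpu_fault]; rule 10 [disk_detected ∧ boot_ok → overheat]. Adds gpu_fault, overheat.
Round 3: rule 9 [gpu_fault ∧ overheat → psu_ok]. Adds psu_ok.
Round 4: rule 3 [led_red ∧ psu_ok → cable_seated]; rule 5 [psu_ok ∧ no_display → network_up]. Adds cable_seated, network_up.
Round 5: rule 6 [network_up → beep_code_3]. Adds beep_code_3.
Closure: {beep_code_3, bios_posted, boot_ok, cable_seated, disk_detected, driver_loaded, firmware_stale, gpu_fault, led_red, log_uploaded, network_up, no_display, overheat, power_on, psu_ok, replace_psu, ship_unit} — 17 facts.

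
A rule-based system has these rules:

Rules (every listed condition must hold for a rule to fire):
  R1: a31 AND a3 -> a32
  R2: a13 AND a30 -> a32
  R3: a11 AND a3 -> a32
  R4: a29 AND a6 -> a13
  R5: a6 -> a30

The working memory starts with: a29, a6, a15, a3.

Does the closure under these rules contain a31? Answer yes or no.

Round 1: R4 [a29 AND a6 -> a13]; R5 [a6 -> a30]. Adds a13, a30.
Round 2: R2 [a13 AND a30 -> a32]. Adds a32.
Fixed point reached. No rule has a31 as a consequent, and it is not given.

no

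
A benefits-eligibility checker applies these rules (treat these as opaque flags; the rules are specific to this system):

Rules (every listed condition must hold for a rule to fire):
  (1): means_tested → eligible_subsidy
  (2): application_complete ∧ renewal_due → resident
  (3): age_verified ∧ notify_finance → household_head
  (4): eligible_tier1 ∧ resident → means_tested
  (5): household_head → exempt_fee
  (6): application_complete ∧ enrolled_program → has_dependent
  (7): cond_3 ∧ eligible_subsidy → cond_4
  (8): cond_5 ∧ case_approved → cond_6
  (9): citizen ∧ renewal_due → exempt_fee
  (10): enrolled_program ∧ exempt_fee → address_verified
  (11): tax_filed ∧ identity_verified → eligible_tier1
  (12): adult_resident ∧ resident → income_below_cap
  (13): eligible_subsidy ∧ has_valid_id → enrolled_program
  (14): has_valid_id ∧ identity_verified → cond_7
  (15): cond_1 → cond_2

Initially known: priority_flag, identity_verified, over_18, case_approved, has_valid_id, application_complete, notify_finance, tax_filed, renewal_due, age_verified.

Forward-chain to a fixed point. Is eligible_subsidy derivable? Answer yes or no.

yes

Round 1 fires (2), (3), (11), (14), giving resident, household_head, eligible_tier1, cond_7.
Round 2 fires (4), (5), giving means_tested, exempt_fee.
Round 3 fires (1), giving eligible_subsidy.
Round 4 fires (13), giving enrolled_program.
Round 5 fires (6), (10), giving has_dependent, address_verified.
eligible_subsidy appears in round 3, so it is derivable.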